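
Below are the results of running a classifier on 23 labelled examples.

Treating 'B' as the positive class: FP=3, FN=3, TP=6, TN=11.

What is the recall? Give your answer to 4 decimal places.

0.6667

Recall = TP/(TP+FN) = 6/(6+3) = 6/9 = 0.6667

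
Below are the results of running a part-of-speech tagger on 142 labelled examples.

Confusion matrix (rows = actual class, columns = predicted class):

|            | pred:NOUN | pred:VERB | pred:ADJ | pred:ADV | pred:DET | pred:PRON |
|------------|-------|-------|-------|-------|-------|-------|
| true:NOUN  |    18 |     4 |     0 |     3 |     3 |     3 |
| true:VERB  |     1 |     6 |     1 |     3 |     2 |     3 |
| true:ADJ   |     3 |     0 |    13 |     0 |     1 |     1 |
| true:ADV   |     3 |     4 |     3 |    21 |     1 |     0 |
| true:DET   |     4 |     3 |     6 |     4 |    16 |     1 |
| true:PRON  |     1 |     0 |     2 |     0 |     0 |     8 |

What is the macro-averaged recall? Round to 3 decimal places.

Per-class recall (TP/(TP+FN)):
  NOUN: TP=18, FN=4+0+3+3+3=13 → 18/31 = 0.5806
  VERB: TP=6, FN=1+1+3+2+3=10 → 6/16 = 0.3750
  ADJ: TP=13, FN=3+0+0+1+1=5 → 13/18 = 0.7222
  ADV: TP=21, FN=3+4+3+1+0=11 → 21/32 = 0.6563
  DET: TP=16, FN=4+3+6+4+1=18 → 16/34 = 0.4706
  PRON: TP=8, FN=1+0+2+0+0=3 → 8/11 = 0.7273
Macro-recall = mean = (0.5806 + 0.3750 + 0.7222 + 0.6563 + 0.4706 + 0.7273) / 6 = 0.589

0.589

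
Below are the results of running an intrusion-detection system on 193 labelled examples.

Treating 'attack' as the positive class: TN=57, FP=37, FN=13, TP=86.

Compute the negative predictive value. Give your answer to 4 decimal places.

0.8143

NPV = TN/(TN+FN) = 57/(57+13) = 0.8143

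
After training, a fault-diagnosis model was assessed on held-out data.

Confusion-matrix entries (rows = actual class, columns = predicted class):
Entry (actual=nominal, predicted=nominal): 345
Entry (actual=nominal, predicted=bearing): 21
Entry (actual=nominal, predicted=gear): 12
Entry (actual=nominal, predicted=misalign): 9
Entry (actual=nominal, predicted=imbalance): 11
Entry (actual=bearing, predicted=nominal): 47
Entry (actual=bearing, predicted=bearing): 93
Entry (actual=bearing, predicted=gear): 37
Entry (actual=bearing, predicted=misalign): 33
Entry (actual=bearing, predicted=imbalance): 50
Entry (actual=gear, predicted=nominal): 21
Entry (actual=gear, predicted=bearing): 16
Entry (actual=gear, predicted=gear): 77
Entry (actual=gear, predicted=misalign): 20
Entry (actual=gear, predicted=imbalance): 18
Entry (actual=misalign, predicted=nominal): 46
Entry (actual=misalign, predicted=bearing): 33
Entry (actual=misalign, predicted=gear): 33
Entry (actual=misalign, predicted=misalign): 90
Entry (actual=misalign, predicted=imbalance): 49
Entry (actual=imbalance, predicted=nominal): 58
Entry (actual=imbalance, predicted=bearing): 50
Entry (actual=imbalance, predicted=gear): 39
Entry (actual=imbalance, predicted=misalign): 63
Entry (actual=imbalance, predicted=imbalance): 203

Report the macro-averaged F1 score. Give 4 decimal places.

Per-class F1 score (2·TP/(2·TP+FP+FN)):
  nominal: TP=345, FP=47+21+46+58=172, FN=21+12+9+11=53 → 690/915 = 0.75410
  bearing: TP=93, FP=21+16+33+50=120, FN=47+37+33+50=167 → 186/473 = 0.39323
  gear: TP=77, FP=12+37+33+39=121, FN=21+16+20+18=75 → 154/350 = 0.44000
  misalign: TP=90, FP=9+33+20+63=125, FN=46+33+33+49=161 → 180/466 = 0.38627
  imbalance: TP=203, FP=11+50+18+49=128, FN=58+50+39+63=210 → 406/744 = 0.54570
Macro-F1 score = mean = (0.75410 + 0.39323 + 0.44000 + 0.38627 + 0.54570) / 5 = 0.5039

0.5039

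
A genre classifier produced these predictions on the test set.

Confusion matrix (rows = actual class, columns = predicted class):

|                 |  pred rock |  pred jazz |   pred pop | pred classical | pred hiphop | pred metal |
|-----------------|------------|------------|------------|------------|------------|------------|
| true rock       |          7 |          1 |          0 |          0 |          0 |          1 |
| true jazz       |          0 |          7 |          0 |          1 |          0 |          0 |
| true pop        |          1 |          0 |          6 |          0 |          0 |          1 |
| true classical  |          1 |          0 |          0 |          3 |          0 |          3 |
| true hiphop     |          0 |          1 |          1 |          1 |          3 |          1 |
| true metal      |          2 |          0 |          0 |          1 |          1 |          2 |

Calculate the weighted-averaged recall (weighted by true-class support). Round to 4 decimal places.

Per-class recall (TP/(TP+FN)):
  rock: TP=7, FN=1+0+0+0+1=2 → 7/9 = 0.77778
  jazz: TP=7, FN=0+0+1+0+0=1 → 7/8 = 0.87500
  pop: TP=6, FN=1+0+0+0+1=2 → 6/8 = 0.75000
  classical: TP=3, FN=1+0+0+0+3=4 → 3/7 = 0.42857
  hiphop: TP=3, FN=0+1+1+1+1=4 → 3/7 = 0.42857
  metal: TP=2, FN=2+0+0+1+1=4 → 2/6 = 0.33333
Weighted-recall = Σ (supportᵢ/N)·recallᵢ with N=45: (9/45)·0.77778 + (8/45)·0.87500 + (8/45)·0.75000 + (7/45)·0.42857 + (7/45)·0.42857 + (6/45)·0.33333 = 0.6222

0.6222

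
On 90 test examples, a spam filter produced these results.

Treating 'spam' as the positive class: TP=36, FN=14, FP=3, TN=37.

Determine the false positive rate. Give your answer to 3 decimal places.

FPR = FP/(FP+TN) = 3/(3+37) = 0.075

0.075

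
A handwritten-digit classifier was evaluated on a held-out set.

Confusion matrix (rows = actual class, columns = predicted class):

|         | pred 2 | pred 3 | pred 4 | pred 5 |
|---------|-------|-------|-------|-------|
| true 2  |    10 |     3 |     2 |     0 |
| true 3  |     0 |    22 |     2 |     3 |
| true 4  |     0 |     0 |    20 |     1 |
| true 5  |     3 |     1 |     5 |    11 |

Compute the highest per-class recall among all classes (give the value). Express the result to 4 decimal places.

0.9524

Per-class recall (TP/(TP+FN)):
  2: TP=10, FN=3+2+0=5 → 10/15 = 0.66667
  3: TP=22, FN=0+2+3=5 → 22/27 = 0.81481
  4: TP=20, FN=0+0+1=1 → 20/21 = 0.95238
  5: TP=11, FN=3+1+5=9 → 11/20 = 0.55000
Highest is class '4' with recall = 0.9524.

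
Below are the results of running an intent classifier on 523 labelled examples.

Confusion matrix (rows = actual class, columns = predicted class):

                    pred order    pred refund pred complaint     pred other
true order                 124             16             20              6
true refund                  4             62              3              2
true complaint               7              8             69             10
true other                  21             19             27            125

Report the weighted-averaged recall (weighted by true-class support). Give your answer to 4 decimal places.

0.7266

Per-class recall (TP/(TP+FN)):
  order: TP=124, FN=16+20+6=42 → 124/166 = 0.74699
  refund: TP=62, FN=4+3+2=9 → 62/71 = 0.87324
  complaint: TP=69, FN=7+8+10=25 → 69/94 = 0.73404
  other: TP=125, FN=21+19+27=67 → 125/192 = 0.65104
Weighted-recall = Σ (supportᵢ/N)·recallᵢ with N=523: (166/523)·0.74699 + (71/523)·0.87324 + (94/523)·0.73404 + (192/523)·0.65104 = 0.7266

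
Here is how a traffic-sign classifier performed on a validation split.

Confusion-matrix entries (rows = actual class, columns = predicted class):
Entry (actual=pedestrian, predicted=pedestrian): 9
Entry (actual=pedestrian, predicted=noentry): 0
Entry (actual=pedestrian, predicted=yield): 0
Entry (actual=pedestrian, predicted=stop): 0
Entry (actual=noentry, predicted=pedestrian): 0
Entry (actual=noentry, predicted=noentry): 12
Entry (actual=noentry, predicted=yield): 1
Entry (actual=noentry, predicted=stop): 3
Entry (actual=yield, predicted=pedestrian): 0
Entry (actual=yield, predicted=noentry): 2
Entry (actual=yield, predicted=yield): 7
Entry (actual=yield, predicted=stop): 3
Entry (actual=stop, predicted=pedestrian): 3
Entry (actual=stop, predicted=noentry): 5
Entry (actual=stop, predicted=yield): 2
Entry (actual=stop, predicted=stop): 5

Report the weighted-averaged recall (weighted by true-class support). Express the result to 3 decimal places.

0.635

Per-class recall (TP/(TP+FN)):
  pedestrian: TP=9, FN=0+0+0=0 → 9/9 = 1.0000
  noentry: TP=12, FN=0+1+3=4 → 12/16 = 0.7500
  yield: TP=7, FN=0+2+3=5 → 7/12 = 0.5833
  stop: TP=5, FN=3+5+2=10 → 5/15 = 0.3333
Weighted-recall = Σ (supportᵢ/N)·recallᵢ with N=52: (9/52)·1.0000 + (16/52)·0.7500 + (12/52)·0.5833 + (15/52)·0.3333 = 0.635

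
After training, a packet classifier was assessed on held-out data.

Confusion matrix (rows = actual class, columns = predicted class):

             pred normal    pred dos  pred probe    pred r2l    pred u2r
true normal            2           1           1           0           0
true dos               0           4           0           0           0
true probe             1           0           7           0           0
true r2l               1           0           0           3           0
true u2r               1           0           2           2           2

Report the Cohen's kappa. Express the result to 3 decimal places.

Observed agreement pₒ = trace/N = 18/27 = 0.6667
Expected agreement pₑ = Σ (rowᵢ·colᵢ)/N² = (4·5 + 4·5 + 8·10 + 4·5 + 7·2)/27² = 0.2112
κ = (pₒ − pₑ)/(1 − pₑ) = (0.6667 − 0.2112)/(1 − 0.2112) = 0.577

0.577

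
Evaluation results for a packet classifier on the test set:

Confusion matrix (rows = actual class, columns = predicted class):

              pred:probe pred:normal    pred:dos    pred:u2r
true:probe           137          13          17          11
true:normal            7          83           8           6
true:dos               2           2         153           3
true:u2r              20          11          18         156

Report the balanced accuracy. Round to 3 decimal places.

0.821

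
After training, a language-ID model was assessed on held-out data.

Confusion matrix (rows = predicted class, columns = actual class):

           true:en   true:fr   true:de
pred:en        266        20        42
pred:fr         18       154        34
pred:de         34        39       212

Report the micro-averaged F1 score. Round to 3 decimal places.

Micro-averaging pools counts across classes: ΣTP=632, ΣFP=187, ΣFN=187.
Micro-F1 score = 2·TP/(2·TP+FP+FN) on pooled counts = 0.772 (equals overall accuracy in single-label multiclass).

0.772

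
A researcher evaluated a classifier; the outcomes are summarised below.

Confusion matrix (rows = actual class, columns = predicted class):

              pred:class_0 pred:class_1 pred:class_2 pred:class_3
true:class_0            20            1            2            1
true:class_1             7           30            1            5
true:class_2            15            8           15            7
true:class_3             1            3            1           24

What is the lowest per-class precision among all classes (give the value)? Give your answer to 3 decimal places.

Per-class precision (TP/(TP+FP)):
  class_0: TP=20, FP=7+15+1=23 → 20/43 = 0.4651
  class_1: TP=30, FP=1+8+3=12 → 30/42 = 0.7143
  class_2: TP=15, FP=2+1+1=4 → 15/19 = 0.7895
  class_3: TP=24, FP=1+5+7=13 → 24/37 = 0.6486
Lowest is class 'class_0' with precision = 0.465.

0.465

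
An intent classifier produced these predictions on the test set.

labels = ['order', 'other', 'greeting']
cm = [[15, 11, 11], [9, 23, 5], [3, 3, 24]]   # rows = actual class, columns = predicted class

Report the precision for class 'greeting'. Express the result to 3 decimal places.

0.600

Take TP from the diagonal, FP from the rest of the 'greeting' prediction marginal, FN from the rest of the 'greeting' actual marginal.
precision = TP/(TP+FP).
greeting: TP=24, FP=11+5=16 → 24/40 = 0.6000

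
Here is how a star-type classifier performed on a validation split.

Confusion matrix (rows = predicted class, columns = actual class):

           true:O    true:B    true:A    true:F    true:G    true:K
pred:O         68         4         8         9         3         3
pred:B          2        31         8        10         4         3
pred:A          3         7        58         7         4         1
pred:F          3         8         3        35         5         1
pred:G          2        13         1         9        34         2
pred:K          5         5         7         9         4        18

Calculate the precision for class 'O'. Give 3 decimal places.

Treat 'O' as positive and all other classes as negative.
precision = TP/(TP+FP).
O: TP=68, FP=4+8+9+3+3=27 → 68/95 = 0.7158

0.716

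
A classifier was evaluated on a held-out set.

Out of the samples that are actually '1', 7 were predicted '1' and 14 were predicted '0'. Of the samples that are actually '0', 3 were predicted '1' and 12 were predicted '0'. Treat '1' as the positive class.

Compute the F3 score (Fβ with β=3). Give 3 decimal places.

0.352

Fβ = (1+β²)·TP / ((1+β²)·TP + β²·FN + FP), with β²=9
= 10·7 / (10·7 + 9·14 + 3) = 0.352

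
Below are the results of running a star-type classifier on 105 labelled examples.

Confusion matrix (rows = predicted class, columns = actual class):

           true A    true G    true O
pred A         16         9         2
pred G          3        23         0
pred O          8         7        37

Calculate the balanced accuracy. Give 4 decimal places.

Balanced accuracy = mean of per-class recall.
  A: recall = 16/27 = 0.59259
  G: recall = 23/39 = 0.58974
  O: recall = 37/39 = 0.94872
Mean = (0.59259 + 0.58974 + 0.94872) / 3 = 0.7104

0.7104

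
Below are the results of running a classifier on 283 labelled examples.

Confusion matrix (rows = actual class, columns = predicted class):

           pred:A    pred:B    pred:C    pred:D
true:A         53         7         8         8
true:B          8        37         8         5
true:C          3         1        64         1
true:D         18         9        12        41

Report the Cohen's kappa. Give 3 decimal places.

0.585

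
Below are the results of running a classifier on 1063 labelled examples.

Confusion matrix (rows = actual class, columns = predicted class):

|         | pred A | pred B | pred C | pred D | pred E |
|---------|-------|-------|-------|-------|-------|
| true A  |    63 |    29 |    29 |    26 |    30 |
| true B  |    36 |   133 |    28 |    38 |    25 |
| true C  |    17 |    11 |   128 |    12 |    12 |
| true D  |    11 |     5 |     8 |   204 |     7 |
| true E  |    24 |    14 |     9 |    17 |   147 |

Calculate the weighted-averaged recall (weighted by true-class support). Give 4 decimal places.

Per-class recall (TP/(TP+FN)):
  A: TP=63, FN=29+29+26+30=114 → 63/177 = 0.35593
  B: TP=133, FN=36+28+38+25=127 → 133/260 = 0.51154
  C: TP=128, FN=17+11+12+12=52 → 128/180 = 0.71111
  D: TP=204, FN=11+5+8+7=31 → 204/235 = 0.86809
  E: TP=147, FN=24+14+9+17=64 → 147/211 = 0.69668
Weighted-recall = Σ (supportᵢ/N)·recallᵢ with N=1063: (177/1063)·0.35593 + (260/1063)·0.51154 + (180/1063)·0.71111 + (235/1063)·0.86809 + (211/1063)·0.69668 = 0.6350

0.6350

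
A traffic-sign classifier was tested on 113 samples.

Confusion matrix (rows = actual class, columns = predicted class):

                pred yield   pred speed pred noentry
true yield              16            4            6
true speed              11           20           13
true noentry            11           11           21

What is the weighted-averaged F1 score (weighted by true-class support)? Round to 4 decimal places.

0.5048

Per-class F1 score (2·TP/(2·TP+FP+FN)):
  yield: TP=16, FP=11+11=22, FN=4+6=10 → 32/64 = 0.50000
  speed: TP=20, FP=4+11=15, FN=11+13=24 → 40/79 = 0.50633
  noentry: TP=21, FP=6+13=19, FN=11+11=22 → 42/83 = 0.50602
Weighted-F1 score = Σ (supportᵢ/N)·F1 scoreᵢ with N=113: (26/113)·0.50000 + (44/113)·0.50633 + (43/113)·0.50602 = 0.5048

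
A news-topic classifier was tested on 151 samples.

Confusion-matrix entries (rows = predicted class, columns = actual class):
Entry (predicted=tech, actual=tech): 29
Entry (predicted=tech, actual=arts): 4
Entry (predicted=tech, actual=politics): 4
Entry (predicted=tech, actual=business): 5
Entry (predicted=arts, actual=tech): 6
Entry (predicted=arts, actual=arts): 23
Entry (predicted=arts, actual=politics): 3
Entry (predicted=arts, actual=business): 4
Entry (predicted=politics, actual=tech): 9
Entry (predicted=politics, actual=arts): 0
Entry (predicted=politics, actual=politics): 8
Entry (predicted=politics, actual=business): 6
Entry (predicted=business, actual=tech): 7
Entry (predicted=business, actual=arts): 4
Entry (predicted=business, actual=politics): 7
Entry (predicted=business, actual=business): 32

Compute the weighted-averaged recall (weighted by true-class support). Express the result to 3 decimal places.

Per-class recall (TP/(TP+FN)):
  tech: TP=29, FN=6+9+7=22 → 29/51 = 0.5686
  arts: TP=23, FN=4+0+4=8 → 23/31 = 0.7419
  politics: TP=8, FN=4+3+7=14 → 8/22 = 0.3636
  business: TP=32, FN=5+4+6=15 → 32/47 = 0.6809
Weighted-recall = Σ (supportᵢ/N)·recallᵢ with N=151: (51/151)·0.5686 + (31/151)·0.7419 + (22/151)·0.3636 + (47/151)·0.6809 = 0.609

0.609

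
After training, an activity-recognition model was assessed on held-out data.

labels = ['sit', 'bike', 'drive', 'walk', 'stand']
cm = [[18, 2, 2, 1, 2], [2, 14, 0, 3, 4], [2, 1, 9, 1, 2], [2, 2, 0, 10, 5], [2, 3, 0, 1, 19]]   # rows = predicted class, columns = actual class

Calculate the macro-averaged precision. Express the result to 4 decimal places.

0.6430

Per-class precision (TP/(TP+FP)):
  sit: TP=18, FP=2+2+1+2=7 → 18/25 = 0.72000
  bike: TP=14, FP=2+0+3+4=9 → 14/23 = 0.60870
  drive: TP=9, FP=2+1+1+2=6 → 9/15 = 0.60000
  walk: TP=10, FP=2+2+0+5=9 → 10/19 = 0.52632
  stand: TP=19, FP=2+3+0+1=6 → 19/25 = 0.76000
Macro-precision = mean = (0.72000 + 0.60870 + 0.60000 + 0.52632 + 0.76000) / 5 = 0.6430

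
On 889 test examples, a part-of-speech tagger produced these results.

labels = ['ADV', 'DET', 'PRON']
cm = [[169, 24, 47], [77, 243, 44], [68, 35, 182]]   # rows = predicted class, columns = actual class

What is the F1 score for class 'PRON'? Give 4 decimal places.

F1 score = 2·TP/(2·TP+FP+FN).
PRON: TP=182, FP=68+35=103, FN=47+44=91 → 364/558 = 0.65233

0.6523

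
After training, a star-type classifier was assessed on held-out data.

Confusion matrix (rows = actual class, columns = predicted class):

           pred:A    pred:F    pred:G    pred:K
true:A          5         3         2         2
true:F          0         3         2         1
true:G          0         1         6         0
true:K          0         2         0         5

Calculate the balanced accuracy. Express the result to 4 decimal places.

0.6220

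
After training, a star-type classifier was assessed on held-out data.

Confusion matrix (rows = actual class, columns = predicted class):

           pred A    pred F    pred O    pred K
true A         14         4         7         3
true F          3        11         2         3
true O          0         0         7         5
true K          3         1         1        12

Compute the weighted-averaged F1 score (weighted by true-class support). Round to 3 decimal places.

Per-class F1 score (2·TP/(2·TP+FP+FN)):
  A: TP=14, FP=3+0+3=6, FN=4+7+3=14 → 28/48 = 0.5833
  F: TP=11, FP=4+0+1=5, FN=3+2+3=8 → 22/35 = 0.6286
  O: TP=7, FP=7+2+1=10, FN=0+0+5=5 → 14/29 = 0.4828
  K: TP=12, FP=3+3+5=11, FN=3+1+1=5 → 24/40 = 0.6000
Weighted-F1 score = Σ (supportᵢ/N)·F1 scoreᵢ with N=76: (28/76)·0.5833 + (19/76)·0.6286 + (12/76)·0.4828 + (17/76)·0.6000 = 0.582

0.582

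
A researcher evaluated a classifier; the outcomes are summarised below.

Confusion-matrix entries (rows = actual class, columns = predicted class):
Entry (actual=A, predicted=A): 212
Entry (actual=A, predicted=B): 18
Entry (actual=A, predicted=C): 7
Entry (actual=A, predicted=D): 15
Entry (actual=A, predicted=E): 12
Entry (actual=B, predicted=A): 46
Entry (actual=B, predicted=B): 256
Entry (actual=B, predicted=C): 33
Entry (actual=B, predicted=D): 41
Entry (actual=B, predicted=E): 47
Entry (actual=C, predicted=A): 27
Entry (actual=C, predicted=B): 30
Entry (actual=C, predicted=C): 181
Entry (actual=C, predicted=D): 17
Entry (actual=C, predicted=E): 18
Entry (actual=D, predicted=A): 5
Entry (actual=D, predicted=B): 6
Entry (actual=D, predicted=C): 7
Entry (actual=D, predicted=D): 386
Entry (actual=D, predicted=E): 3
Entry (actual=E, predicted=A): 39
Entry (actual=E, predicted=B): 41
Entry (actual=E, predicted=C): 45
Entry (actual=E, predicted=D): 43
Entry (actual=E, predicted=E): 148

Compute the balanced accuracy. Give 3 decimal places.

Balanced accuracy = mean of per-class recall.
  A: recall = 212/264 = 0.8030
  B: recall = 256/423 = 0.6052
  C: recall = 181/273 = 0.6630
  D: recall = 386/407 = 0.9484
  E: recall = 148/316 = 0.4684
Mean = (0.8030 + 0.6052 + 0.6630 + 0.9484 + 0.4684) / 5 = 0.698

0.698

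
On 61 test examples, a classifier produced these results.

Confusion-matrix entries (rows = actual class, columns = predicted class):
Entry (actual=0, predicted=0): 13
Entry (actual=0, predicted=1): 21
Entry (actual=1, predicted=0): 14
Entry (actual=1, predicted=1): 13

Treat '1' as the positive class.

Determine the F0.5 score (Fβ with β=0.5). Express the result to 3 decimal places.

0.399

Fβ = (1+β²)·TP / ((1+β²)·TP + β²·FN + FP), with β²=1/4
= 1.25·13 / (1.25·13 + 0.25·14 + 21) = 0.399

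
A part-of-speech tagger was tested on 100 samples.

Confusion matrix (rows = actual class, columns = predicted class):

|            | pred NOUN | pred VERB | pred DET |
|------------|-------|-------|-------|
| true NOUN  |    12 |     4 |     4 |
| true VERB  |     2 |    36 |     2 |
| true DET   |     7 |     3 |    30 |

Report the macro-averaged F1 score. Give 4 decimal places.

0.7474

Per-class F1 score (2·TP/(2·TP+FP+FN)):
  NOUN: TP=12, FP=2+7=9, FN=4+4=8 → 24/41 = 0.58537
  VERB: TP=36, FP=4+3=7, FN=2+2=4 → 72/83 = 0.86747
  DET: TP=30, FP=4+2=6, FN=7+3=10 → 60/76 = 0.78947
Macro-F1 score = mean = (0.58537 + 0.86747 + 0.78947) / 3 = 0.7474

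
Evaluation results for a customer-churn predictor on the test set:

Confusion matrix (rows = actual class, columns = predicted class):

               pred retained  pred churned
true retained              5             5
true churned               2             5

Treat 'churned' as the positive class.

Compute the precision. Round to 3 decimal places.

0.500

Precision = TP/(TP+FP) = 5/(5+5) = 5/10 = 0.500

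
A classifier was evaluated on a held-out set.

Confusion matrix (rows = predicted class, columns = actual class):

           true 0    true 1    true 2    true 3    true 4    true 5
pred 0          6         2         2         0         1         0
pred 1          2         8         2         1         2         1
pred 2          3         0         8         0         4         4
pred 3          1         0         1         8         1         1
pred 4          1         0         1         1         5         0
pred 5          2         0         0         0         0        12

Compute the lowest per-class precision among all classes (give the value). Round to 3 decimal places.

Per-class precision (TP/(TP+FP)):
  0: TP=6, FP=2+2+0+1+0=5 → 6/11 = 0.5455
  1: TP=8, FP=2+2+1+2+1=8 → 8/16 = 0.5000
  2: TP=8, FP=3+0+0+4+4=11 → 8/19 = 0.4211
  3: TP=8, FP=1+0+1+1+1=4 → 8/12 = 0.6667
  4: TP=5, FP=1+0+1+1+0=3 → 5/8 = 0.6250
  5: TP=12, FP=2+0+0+0+0=2 → 12/14 = 0.8571
Lowest is class '2' with precision = 0.421.

0.421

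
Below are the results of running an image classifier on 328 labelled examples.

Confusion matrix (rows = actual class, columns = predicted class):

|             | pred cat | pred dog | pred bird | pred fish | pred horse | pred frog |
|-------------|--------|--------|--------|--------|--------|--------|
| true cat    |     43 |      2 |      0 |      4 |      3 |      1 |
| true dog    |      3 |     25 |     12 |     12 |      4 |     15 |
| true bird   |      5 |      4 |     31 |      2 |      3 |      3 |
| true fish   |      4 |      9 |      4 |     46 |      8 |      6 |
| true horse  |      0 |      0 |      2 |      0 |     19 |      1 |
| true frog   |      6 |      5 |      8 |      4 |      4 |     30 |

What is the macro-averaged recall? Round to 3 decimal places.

Per-class recall (TP/(TP+FN)):
  cat: TP=43, FN=2+0+4+3+1=10 → 43/53 = 0.8113
  dog: TP=25, FN=3+12+12+4+15=46 → 25/71 = 0.3521
  bird: TP=31, FN=5+4+2+3+3=17 → 31/48 = 0.6458
  fish: TP=46, FN=4+9+4+8+6=31 → 46/77 = 0.5974
  horse: TP=19, FN=0+0+2+0+1=3 → 19/22 = 0.8636
  frog: TP=30, FN=6+5+8+4+4=27 → 30/57 = 0.5263
Macro-recall = mean = (0.8113 + 0.3521 + 0.6458 + 0.5974 + 0.8636 + 0.5263) / 6 = 0.633

0.633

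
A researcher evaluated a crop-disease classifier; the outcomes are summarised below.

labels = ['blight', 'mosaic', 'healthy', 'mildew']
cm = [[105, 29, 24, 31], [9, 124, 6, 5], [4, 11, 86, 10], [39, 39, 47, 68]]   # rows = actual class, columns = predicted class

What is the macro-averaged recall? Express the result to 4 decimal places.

0.6359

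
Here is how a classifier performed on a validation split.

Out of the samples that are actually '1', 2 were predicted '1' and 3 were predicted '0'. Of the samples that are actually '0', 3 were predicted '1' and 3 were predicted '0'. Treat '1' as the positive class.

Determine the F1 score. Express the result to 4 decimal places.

0.4000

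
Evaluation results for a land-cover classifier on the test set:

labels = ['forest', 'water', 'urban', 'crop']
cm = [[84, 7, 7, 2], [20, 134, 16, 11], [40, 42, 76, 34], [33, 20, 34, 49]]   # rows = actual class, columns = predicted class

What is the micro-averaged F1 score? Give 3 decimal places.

0.563

Micro-averaging pools counts across classes: ΣTP=343, ΣFP=266, ΣFN=266.
Micro-F1 score = 2·TP/(2·TP+FP+FN) on pooled counts = 0.563 (equals overall accuracy in single-label multiclass).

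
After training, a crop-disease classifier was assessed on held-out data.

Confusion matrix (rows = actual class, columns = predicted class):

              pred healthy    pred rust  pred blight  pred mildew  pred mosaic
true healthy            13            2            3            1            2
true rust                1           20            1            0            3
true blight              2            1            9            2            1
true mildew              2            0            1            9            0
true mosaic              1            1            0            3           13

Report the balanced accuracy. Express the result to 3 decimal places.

Balanced accuracy = mean of per-class recall.
  healthy: recall = 13/21 = 0.6190
  rust: recall = 20/25 = 0.8000
  blight: recall = 9/15 = 0.6000
  mildew: recall = 9/12 = 0.7500
  mosaic: recall = 13/18 = 0.7222
Mean = (0.6190 + 0.8000 + 0.6000 + 0.7500 + 0.7222) / 5 = 0.698

0.698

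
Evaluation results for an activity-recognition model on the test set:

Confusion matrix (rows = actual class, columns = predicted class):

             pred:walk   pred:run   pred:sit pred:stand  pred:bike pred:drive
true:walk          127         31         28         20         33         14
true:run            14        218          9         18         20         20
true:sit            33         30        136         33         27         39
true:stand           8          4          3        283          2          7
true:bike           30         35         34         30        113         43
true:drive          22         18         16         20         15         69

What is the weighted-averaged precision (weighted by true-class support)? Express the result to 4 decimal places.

0.5846

Per-class precision (TP/(TP+FP)):
  walk: TP=127, FP=14+33+8+30+22=107 → 127/234 = 0.54274
  run: TP=218, FP=31+30+4+35+18=118 → 218/336 = 0.64881
  sit: TP=136, FP=28+9+3+34+16=90 → 136/226 = 0.60177
  stand: TP=283, FP=20+18+33+30+20=121 → 283/404 = 0.70050
  bike: TP=113, FP=33+20+27+2+15=97 → 113/210 = 0.53810
  drive: TP=69, FP=14+20+39+7+43=123 → 69/192 = 0.35938
Weighted-precision = Σ (supportᵢ/N)·precisionᵢ with N=1602: (253/1602)·0.54274 + (299/1602)·0.64881 + (298/1602)·0.60177 + (307/1602)·0.70050 + (285/1602)·0.53810 + (160/1602)·0.35938 = 0.5846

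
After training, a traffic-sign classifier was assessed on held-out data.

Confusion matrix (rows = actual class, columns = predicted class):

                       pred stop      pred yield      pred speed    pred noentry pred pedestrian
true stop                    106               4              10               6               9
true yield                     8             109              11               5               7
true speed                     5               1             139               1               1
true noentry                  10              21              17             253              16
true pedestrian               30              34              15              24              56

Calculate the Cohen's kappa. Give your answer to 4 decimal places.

0.6636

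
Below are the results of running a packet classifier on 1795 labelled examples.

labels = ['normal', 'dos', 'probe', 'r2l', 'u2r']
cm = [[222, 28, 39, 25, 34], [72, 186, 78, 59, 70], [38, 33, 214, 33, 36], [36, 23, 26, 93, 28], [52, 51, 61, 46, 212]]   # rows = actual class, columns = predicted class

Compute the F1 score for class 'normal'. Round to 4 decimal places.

0.5781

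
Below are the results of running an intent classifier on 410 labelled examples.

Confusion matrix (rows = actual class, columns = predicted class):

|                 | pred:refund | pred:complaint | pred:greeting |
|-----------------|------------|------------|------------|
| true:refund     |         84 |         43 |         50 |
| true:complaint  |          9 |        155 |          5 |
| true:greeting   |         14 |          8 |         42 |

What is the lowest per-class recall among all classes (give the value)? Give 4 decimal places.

Per-class recall (TP/(TP+FN)):
  refund: TP=84, FN=43+50=93 → 84/177 = 0.47458
  complaint: TP=155, FN=9+5=14 → 155/169 = 0.91716
  greeting: TP=42, FN=14+8=22 → 42/64 = 0.65625
Lowest is class 'refund' with recall = 0.4746.

0.4746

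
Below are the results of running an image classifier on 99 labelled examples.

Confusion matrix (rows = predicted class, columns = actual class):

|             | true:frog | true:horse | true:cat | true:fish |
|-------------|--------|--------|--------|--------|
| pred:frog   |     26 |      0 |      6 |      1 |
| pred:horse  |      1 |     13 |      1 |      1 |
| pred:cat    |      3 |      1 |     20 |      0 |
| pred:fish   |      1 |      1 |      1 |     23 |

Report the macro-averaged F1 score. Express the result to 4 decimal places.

0.8306

Per-class F1 score (2·TP/(2·TP+FP+FN)):
  frog: TP=26, FP=0+6+1=7, FN=1+3+1=5 → 52/64 = 0.81250
  horse: TP=13, FP=1+1+1=3, FN=0+1+1=2 → 26/31 = 0.83871
  cat: TP=20, FP=3+1+0=4, FN=6+1+1=8 → 40/52 = 0.76923
  fish: TP=23, FP=1+1+1=3, FN=1+1+0=2 → 46/51 = 0.90196
Macro-F1 score = mean = (0.81250 + 0.83871 + 0.76923 + 0.90196) / 4 = 0.8306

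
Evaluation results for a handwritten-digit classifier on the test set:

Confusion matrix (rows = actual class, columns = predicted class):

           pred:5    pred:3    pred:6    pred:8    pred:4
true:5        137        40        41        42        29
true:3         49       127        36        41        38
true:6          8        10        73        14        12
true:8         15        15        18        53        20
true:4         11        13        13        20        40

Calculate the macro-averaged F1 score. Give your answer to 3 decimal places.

0.449

Per-class F1 score (2·TP/(2·TP+FP+FN)):
  5: TP=137, FP=49+8+15+11=83, FN=40+41+42+29=152 → 274/509 = 0.5383
  3: TP=127, FP=40+10+15+13=78, FN=49+36+41+38=164 → 254/496 = 0.5121
  6: TP=73, FP=41+36+18+13=108, FN=8+10+14+12=44 → 146/298 = 0.4899
  8: TP=53, FP=42+41+14+20=117, FN=15+15+18+20=68 → 106/291 = 0.3643
  4: TP=40, FP=29+38+12+20=99, FN=11+13+13+20=57 → 80/236 = 0.3390
Macro-F1 score = mean = (0.5383 + 0.5121 + 0.4899 + 0.3643 + 0.3390) / 5 = 0.449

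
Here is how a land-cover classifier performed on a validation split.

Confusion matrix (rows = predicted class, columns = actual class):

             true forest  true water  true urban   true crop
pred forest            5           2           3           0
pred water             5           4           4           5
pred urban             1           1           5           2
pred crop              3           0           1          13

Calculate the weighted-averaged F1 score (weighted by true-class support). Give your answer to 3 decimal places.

0.519

Per-class F1 score (2·TP/(2·TP+FP+FN)):
  forest: TP=5, FP=2+3+0=5, FN=5+1+3=9 → 10/24 = 0.4167
  water: TP=4, FP=5+4+5=14, FN=2+1+0=3 → 8/25 = 0.3200
  urban: TP=5, FP=1+1+2=4, FN=3+4+1=8 → 10/22 = 0.4545
  crop: TP=13, FP=3+0+1=4, FN=0+5+2=7 → 26/37 = 0.7027
Weighted-F1 score = Σ (supportᵢ/N)·F1 scoreᵢ with N=54: (14/54)·0.4167 + (7/54)·0.3200 + (13/54)·0.4545 + (20/54)·0.7027 = 0.519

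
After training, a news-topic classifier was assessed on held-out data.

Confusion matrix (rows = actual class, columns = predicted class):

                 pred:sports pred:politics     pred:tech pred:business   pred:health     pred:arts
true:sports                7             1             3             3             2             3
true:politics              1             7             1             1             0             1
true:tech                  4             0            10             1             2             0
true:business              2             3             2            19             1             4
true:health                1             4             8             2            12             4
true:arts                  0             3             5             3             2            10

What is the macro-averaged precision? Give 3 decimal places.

0.490

Per-class precision (TP/(TP+FP)):
  sports: TP=7, FP=1+4+2+1+0=8 → 7/15 = 0.4667
  politics: TP=7, FP=1+0+3+4+3=11 → 7/18 = 0.3889
  tech: TP=10, FP=3+1+2+8+5=19 → 10/29 = 0.3448
  business: TP=19, FP=3+1+1+2+3=10 → 19/29 = 0.6552
  health: TP=12, FP=2+0+2+1+2=7 → 12/19 = 0.6316
  arts: TP=10, FP=3+1+0+4+4=12 → 10/22 = 0.4545
Macro-precision = mean = (0.4667 + 0.3889 + 0.3448 + 0.6552 + 0.6316 + 0.4545) / 6 = 0.490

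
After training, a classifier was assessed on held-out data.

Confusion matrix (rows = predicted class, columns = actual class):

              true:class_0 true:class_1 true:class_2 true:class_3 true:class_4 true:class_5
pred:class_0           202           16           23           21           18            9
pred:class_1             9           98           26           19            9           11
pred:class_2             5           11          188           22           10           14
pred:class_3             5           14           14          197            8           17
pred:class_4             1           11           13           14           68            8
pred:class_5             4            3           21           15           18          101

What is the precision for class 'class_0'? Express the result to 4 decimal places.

0.6990

Treat 'class_0' as positive and all other classes as negative.
precision = TP/(TP+FP).
class_0: TP=202, FP=16+23+21+18+9=87 → 202/289 = 0.69896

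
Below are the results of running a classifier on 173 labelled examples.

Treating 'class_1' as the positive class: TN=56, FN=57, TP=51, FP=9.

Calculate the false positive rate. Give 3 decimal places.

0.138

FPR = FP/(FP+TN) = 9/(9+56) = 0.138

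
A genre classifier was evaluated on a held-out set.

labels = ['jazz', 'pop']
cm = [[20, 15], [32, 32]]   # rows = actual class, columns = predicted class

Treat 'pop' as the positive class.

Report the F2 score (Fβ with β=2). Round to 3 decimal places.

Fβ = (1+β²)·TP / ((1+β²)·TP + β²·FN + FP), with β²=4
= 5·32 / (5·32 + 4·32 + 15) = 0.528

0.528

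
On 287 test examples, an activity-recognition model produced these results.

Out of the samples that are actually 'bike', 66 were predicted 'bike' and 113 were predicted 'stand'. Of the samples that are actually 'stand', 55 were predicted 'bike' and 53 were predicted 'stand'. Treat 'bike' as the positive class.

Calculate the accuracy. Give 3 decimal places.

0.415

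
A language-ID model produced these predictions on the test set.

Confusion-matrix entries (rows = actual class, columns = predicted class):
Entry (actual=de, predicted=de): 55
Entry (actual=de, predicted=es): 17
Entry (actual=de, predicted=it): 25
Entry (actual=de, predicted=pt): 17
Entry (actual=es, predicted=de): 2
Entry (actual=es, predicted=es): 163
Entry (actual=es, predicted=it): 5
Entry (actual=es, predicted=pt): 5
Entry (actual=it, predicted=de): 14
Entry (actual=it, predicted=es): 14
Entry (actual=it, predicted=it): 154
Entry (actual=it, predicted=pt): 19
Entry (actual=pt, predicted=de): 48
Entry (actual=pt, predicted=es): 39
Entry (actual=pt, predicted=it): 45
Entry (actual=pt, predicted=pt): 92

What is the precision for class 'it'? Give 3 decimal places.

Take TP from the diagonal, FP from the rest of the 'it' prediction marginal, FN from the rest of the 'it' actual marginal.
precision = TP/(TP+FP).
it: TP=154, FP=25+5+45=75 → 154/229 = 0.6725

0.672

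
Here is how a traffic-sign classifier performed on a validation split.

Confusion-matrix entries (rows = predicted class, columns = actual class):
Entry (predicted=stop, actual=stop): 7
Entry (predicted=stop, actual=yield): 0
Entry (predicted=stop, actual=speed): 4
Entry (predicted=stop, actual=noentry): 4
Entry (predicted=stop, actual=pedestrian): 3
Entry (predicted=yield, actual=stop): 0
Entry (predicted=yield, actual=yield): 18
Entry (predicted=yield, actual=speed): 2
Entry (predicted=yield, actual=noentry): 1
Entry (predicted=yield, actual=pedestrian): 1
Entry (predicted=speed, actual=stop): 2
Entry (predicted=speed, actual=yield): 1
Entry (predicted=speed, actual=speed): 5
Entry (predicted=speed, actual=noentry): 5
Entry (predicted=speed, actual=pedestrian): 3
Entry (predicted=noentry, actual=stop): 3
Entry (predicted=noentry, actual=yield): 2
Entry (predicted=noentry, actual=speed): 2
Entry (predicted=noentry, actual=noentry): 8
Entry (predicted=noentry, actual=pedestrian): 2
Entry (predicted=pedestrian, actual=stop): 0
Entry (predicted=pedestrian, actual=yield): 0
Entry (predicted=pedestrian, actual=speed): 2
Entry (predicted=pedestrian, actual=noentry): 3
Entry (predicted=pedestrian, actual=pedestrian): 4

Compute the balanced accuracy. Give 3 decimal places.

0.492

Balanced accuracy = mean of per-class recall.
  stop: recall = 7/12 = 0.5833
  yield: recall = 18/21 = 0.8571
  speed: recall = 5/15 = 0.3333
  noentry: recall = 8/21 = 0.3810
  pedestrian: recall = 4/13 = 0.3077
Mean = (0.5833 + 0.8571 + 0.3333 + 0.3810 + 0.3077) / 5 = 0.492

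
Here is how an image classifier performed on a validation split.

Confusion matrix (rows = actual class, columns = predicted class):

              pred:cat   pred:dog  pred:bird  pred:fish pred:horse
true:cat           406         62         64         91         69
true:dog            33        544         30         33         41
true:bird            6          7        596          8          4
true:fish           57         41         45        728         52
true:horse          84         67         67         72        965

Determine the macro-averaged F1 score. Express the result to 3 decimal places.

0.769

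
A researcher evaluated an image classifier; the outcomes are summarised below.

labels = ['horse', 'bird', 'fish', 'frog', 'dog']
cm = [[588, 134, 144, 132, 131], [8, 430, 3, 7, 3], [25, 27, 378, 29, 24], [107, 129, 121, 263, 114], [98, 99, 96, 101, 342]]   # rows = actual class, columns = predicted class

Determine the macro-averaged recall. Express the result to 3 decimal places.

0.616

Per-class recall (TP/(TP+FN)):
  horse: TP=588, FN=134+144+132+131=541 → 588/1129 = 0.5208
  bird: TP=430, FN=8+3+7+3=21 → 430/451 = 0.9534
  fish: TP=378, FN=25+27+29+24=105 → 378/483 = 0.7826
  frog: TP=263, FN=107+129+121+114=471 → 263/734 = 0.3583
  dog: TP=342, FN=98+99+96+101=394 → 342/736 = 0.4647
Macro-recall = mean = (0.5208 + 0.9534 + 0.7826 + 0.3583 + 0.4647) / 5 = 0.616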